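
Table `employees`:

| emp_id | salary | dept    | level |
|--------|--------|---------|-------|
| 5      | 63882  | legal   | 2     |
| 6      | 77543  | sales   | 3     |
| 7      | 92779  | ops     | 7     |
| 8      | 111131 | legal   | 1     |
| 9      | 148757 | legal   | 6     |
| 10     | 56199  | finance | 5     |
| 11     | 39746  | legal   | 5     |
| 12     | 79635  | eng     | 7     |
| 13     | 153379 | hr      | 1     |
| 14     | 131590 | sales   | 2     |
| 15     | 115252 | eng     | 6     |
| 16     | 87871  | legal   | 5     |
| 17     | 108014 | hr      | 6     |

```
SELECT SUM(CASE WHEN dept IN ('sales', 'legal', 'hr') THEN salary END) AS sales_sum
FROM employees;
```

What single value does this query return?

emp_id=5: ✓ → 63882
emp_id=6: ✓ → 77543
emp_id=7: ✗
emp_id=8: ✓ → 111131
emp_id=9: ✓ → 148757
emp_id=10: ✗
emp_id=11: ✓ → 39746
emp_id=12: ✗
emp_id=13: ✓ → 153379
emp_id=14: ✓ → 131590
emp_id=15: ✗
emp_id=16: ✓ → 87871
emp_id=17: ✓ → 108014
sales_sum = 63882 + 77543 + 111131 + 148757 + 39746 + 153379 + 131590 + 87871 + 108014 = 921913

921913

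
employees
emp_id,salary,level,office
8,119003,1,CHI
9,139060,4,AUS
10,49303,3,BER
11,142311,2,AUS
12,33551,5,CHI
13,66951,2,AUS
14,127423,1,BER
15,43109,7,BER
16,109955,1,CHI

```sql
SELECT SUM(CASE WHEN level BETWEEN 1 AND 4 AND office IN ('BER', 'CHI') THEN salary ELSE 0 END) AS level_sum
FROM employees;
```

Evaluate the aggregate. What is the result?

emp_id=8: ✓ → 119003
emp_id=9: ✗
emp_id=10: ✓ → 49303
emp_id=11: ✗
emp_id=12: ✗
emp_id=13: ✗
emp_id=14: ✓ → 127423
emp_id=15: ✗
emp_id=16: ✓ → 109955
level_sum = 119003 + 49303 + 127423 + 109955 = 405684

405684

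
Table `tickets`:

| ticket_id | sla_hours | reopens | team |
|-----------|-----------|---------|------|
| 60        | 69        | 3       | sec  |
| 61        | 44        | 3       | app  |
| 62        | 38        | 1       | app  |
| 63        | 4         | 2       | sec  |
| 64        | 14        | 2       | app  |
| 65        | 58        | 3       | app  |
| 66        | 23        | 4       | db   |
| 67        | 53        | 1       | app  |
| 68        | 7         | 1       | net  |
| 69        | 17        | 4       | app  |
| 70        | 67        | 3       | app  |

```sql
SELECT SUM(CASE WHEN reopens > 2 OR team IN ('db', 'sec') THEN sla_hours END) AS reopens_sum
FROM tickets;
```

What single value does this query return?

282

ticket_id=60: ✓ → 69
ticket_id=61: ✓ → 44
ticket_id=62: ✗
ticket_id=63: ✓ → 4
ticket_id=64: ✗
ticket_id=65: ✓ → 58
ticket_id=66: ✓ → 23
ticket_id=67: ✗
ticket_id=68: ✗
ticket_id=69: ✓ → 17
ticket_id=70: ✓ → 67
reopens_sum = 69 + 44 + 4 + 58 + 23 + 17 + 67 = 282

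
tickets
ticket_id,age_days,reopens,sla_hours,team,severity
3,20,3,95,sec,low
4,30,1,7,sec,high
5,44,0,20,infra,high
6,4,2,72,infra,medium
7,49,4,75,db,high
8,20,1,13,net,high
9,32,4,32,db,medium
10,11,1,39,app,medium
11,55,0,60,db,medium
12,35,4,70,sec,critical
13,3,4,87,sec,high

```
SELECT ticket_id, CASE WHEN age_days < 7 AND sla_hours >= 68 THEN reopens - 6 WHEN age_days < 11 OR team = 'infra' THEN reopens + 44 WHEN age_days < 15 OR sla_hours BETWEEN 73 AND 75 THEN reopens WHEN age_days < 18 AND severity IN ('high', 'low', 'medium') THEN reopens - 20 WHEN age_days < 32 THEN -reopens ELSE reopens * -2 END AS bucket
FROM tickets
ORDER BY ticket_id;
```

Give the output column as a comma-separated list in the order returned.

ticket_id=3: age_days < 32 → -3
ticket_id=4: age_days < 32 → -1
ticket_id=5: age_days < 11 OR team = 'infra' → 44
ticket_id=6: age_days < 7 AND sla_hours >= 68 → -4
ticket_id=7: age_days < 15 OR sla_hours BETWEEN 73 AND 75 → 4
ticket_id=8: age_days < 32 → -1
ticket_id=9: ELSE → -8
ticket_id=10: age_days < 15 OR sla_hours BETWEEN 73 AND 75 → 1
ticket_id=11: ELSE → 0
ticket_id=12: ELSE → -8
ticket_id=13: age_days < 7 AND sla_hours >= 68 → -2

-3, -1, 44, -4, 4, -1, -8, 1, 0, -8, -2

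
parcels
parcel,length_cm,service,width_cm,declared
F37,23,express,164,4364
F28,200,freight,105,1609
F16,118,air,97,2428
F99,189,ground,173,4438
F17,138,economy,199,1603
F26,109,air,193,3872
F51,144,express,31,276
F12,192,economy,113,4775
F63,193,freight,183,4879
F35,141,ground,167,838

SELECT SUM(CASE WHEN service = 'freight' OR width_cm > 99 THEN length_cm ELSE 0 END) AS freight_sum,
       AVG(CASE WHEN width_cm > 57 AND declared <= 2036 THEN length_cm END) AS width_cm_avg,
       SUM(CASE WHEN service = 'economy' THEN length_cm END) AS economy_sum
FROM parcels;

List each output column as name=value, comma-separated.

freight_sum=1185, width_cm_avg=159.6666666667, economy_sum=330

[freight_sum: service = 'freight' OR width_cm > 99]
parcel=F37: ✓ → 23
parcel=F28: ✓ → 200
parcel=F16: ✗
parcel=F99: ✓ → 189
parcel=F17: ✓ → 138
parcel=F26: ✓ → 109
parcel=F51: ✗
parcel=F12: ✓ → 192
parcel=F63: ✓ → 193
parcel=F35: ✓ → 141
freight_sum = 23 + 200 + 189 + 138 + 109 + 192 + 193 + 141 = 1185
—
[width_cm_avg: width_cm > 57 AND declared <= 2036]
parcel=F37: ✗
parcel=F28: ✓ → 200
parcel=F16: ✗
parcel=F99: ✗
parcel=F17: ✓ → 138
parcel=F26: ✗
parcel=F51: ✗
parcel=F12: ✗
parcel=F63: ✗
parcel=F35: ✓ → 141
width_cm_avg = (200 + 138 + 141) / 3 = 159.6666666667
—
[economy_sum: service = 'economy']
parcel=F37: ✗
parcel=F28: ✗
parcel=F16: ✗
parcel=F99: ✗
parcel=F17: ✓ → 138
parcel=F26: ✗
parcel=F51: ✗
parcel=F12: ✓ → 192
parcel=F63: ✗
parcel=F35: ✗
economy_sum = 138 + 192 = 330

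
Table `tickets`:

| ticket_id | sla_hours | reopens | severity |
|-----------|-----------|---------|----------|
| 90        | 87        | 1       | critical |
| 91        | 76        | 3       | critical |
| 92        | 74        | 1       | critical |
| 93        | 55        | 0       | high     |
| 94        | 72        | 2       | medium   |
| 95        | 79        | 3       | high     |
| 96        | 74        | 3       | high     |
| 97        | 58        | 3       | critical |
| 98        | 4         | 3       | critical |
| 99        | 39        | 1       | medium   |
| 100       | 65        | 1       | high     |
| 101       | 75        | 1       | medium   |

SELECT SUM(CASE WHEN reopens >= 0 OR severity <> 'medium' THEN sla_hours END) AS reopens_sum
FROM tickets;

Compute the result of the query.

ticket_id=90: ✓ → 87
ticket_id=91: ✓ → 76
ticket_id=92: ✓ → 74
ticket_id=93: ✓ → 55
ticket_id=94: ✓ → 72
ticket_id=95: ✓ → 79
ticket_id=96: ✓ → 74
ticket_id=97: ✓ → 58
ticket_id=98: ✓ → 4
ticket_id=99: ✓ → 39
ticket_id=100: ✓ → 65
ticket_id=101: ✓ → 75
reopens_sum = 87 + 76 + 74 + 55 + 72 + 79 + 74 + 58 + 4 + 39 + 65 + 75 = 758

758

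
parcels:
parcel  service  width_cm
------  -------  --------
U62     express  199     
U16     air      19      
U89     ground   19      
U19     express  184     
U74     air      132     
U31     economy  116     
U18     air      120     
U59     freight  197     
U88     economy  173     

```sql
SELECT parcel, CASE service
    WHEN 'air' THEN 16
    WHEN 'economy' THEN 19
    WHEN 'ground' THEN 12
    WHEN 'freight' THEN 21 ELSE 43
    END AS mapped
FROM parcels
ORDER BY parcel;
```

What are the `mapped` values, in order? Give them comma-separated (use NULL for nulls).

16, 16, 43, 19, 21, 43, 16, 19, 12

parcel=U16: service='air' → 16
parcel=U18: service='air' → 16
parcel=U19: ELSE → 43
parcel=U31: service='economy' → 19
parcel=U59: service='freight' → 21
parcel=U62: ELSE → 43
parcel=U74: service='air' → 16
parcel=U88: service='economy' → 19
parcel=U89: service='ground' → 12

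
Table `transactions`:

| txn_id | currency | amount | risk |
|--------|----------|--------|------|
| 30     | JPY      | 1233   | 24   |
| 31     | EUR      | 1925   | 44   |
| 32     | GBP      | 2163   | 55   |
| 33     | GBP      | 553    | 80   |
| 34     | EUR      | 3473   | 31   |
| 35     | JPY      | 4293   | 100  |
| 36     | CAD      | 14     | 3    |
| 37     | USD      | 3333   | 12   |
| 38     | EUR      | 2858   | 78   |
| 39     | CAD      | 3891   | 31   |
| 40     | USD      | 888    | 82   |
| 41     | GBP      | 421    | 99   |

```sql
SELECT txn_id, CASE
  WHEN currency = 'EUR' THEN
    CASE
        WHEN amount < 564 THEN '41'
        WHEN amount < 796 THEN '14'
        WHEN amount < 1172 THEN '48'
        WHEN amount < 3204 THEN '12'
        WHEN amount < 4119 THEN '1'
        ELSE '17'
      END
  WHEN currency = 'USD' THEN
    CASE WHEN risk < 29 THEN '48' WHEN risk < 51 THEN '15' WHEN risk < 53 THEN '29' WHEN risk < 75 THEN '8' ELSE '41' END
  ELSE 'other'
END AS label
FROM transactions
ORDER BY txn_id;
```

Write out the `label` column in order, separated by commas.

other, 12, other, other, 1, other, other, 48, 12, other, 41, other

txn_id=30: currency='JPY' → outer ELSE → other
txn_id=31: currency='EUR' → inner[amount < 3204] → 12
txn_id=32: currency='GBP' → outer ELSE → other
txn_id=33: currency='GBP' → outer ELSE → other
txn_id=34: currency='EUR' → inner[amount < 4119] → 1
txn_id=35: currency='JPY' → outer ELSE → other
txn_id=36: currency='CAD' → outer ELSE → other
txn_id=37: currency='USD' → inner[risk < 29] → 48
txn_id=38: currency='EUR' → inner[amount < 3204] → 12
txn_id=39: currency='CAD' → outer ELSE → other
txn_id=40: currency='USD' → inner[ELSE] → 41
txn_id=41: currency='GBP' → outer ELSE → other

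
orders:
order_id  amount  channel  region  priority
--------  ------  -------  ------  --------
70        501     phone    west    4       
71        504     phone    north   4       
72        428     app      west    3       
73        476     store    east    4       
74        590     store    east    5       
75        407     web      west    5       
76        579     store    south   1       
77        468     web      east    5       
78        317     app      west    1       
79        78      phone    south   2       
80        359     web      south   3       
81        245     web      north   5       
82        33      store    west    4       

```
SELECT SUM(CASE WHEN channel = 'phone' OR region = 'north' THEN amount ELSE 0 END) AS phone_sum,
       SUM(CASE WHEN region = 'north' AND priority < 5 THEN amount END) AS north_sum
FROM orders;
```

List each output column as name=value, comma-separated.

phone_sum=1328, north_sum=504

[phone_sum: channel = 'phone' OR region = 'north']
order_id=70: ✓ → 501
order_id=71: ✓ → 504
order_id=72: ✗
order_id=73: ✗
order_id=74: ✗
order_id=75: ✗
order_id=76: ✗
order_id=77: ✗
order_id=78: ✗
order_id=79: ✓ → 78
order_id=80: ✗
order_id=81: ✓ → 245
order_id=82: ✗
phone_sum = 501 + 504 + 78 + 245 = 1328
—
[north_sum: region = 'north' AND priority < 5]
order_id=70: ✗
order_id=71: ✓ → 504
order_id=72: ✗
order_id=73: ✗
order_id=74: ✗
order_id=75: ✗
order_id=76: ✗
order_id=77: ✗
order_id=78: ✗
order_id=79: ✗
order_id=80: ✗
order_id=81: ✗
order_id=82: ✗
north_sum = 504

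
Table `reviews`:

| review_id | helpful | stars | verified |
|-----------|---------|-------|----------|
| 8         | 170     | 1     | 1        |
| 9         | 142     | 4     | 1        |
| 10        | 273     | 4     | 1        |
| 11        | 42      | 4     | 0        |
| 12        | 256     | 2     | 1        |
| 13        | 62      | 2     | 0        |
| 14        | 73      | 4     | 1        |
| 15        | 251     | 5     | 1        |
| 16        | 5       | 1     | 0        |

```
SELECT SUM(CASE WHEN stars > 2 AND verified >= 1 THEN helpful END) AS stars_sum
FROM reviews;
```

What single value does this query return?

739

review_id=8: ✗
review_id=9: ✓ → 142
review_id=10: ✓ → 273
review_id=11: ✗
review_id=12: ✗
review_id=13: ✗
review_id=14: ✓ → 73
review_id=15: ✓ → 251
review_id=16: ✗
stars_sum = 142 + 273 + 73 + 251 = 739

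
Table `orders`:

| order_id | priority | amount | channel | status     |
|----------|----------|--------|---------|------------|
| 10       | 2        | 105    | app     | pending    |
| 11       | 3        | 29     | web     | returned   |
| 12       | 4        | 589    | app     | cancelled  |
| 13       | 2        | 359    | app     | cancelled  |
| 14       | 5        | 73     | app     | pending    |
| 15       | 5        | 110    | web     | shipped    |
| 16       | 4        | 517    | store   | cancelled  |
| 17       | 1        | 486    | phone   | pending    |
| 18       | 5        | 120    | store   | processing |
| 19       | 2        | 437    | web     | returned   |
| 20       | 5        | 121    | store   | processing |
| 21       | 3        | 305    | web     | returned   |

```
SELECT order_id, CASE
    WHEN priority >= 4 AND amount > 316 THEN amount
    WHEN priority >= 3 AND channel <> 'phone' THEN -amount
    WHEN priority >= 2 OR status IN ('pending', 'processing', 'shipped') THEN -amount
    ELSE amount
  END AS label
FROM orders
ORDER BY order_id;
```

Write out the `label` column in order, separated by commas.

order_id=10: priority >= 2 OR status IN ('pending', 'processing', 'shipped') → -105
order_id=11: priority >= 3 AND channel <> 'phone' → -29
order_id=12: priority >= 4 AND amount > 316 → 589
order_id=13: priority >= 2 OR status IN ('pending', 'processing', 'shipped') → -359
order_id=14: priority >= 3 AND channel <> 'phone' → -73
order_id=15: priority >= 3 AND channel <> 'phone' → -110
order_id=16: priority >= 4 AND amount > 316 → 517
order_id=17: priority >= 2 OR status IN ('pending', 'processing', 'shipped') → -486
order_id=18: priority >= 3 AND channel <> 'phone' → -120
order_id=19: priority >= 2 OR status IN ('pending', 'processing', 'shipped') → -437
order_id=20: priority >= 3 AND channel <> 'phone' → -121
order_id=21: priority >= 3 AND channel <> 'phone' → -305

-105, -29, 589, -359, -73, -110, 517, -486, -120, -437, -121, -305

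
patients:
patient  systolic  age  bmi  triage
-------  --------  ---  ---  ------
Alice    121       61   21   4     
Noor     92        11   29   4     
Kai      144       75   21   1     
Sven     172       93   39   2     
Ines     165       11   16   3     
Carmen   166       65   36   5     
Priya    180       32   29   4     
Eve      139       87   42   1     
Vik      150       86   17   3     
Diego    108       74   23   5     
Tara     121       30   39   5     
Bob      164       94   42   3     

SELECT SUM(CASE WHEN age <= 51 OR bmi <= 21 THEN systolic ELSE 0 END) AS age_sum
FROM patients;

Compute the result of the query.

973

patient=Alice: ✓ → 121
patient=Noor: ✓ → 92
patient=Kai: ✓ → 144
patient=Sven: ✗
patient=Ines: ✓ → 165
patient=Carmen: ✗
patient=Priya: ✓ → 180
patient=Eve: ✗
patient=Vik: ✓ → 150
patient=Diego: ✗
patient=Tara: ✓ → 121
patient=Bob: ✗
age_sum = 121 + 92 + 144 + 165 + 180 + 150 + 121 = 973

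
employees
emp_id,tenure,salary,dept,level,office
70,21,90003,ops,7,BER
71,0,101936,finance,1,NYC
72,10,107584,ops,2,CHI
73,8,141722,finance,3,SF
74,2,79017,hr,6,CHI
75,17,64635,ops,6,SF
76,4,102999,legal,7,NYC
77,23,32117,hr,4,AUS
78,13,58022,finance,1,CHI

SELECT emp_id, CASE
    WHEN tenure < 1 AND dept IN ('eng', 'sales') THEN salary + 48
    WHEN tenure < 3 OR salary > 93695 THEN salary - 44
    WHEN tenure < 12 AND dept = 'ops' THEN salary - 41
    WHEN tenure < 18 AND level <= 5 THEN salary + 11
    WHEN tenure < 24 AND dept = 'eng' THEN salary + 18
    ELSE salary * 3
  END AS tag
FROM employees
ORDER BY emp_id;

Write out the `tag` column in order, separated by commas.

emp_id=70: ELSE → 270009
emp_id=71: tenure < 3 OR salary > 93695 → 101892
emp_id=72: tenure < 3 OR salary > 93695 → 107540
emp_id=73: tenure < 3 OR salary > 93695 → 141678
emp_id=74: tenure < 3 OR salary > 93695 → 78973
emp_id=75: ELSE → 193905
emp_id=76: tenure < 3 OR salary > 93695 → 102955
emp_id=77: ELSE → 96351
emp_id=78: tenure < 18 AND level <= 5 → 58033

270009, 101892, 107540, 141678, 78973, 193905, 102955, 96351, 58033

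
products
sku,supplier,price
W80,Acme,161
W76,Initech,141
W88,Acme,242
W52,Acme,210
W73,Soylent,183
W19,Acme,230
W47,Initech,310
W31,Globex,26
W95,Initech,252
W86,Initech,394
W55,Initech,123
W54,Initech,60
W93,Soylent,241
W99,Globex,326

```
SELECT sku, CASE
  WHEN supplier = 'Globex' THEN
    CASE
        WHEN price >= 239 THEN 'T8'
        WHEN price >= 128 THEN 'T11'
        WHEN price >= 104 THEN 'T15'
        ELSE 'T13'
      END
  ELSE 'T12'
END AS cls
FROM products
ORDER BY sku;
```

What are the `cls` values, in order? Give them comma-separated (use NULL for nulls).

T12, T13, T12, T12, T12, T12, T12, T12, T12, T12, T12, T12, T12, T8

sku=W19: supplier='Acme' → outer ELSE → T12
sku=W31: supplier='Globex' → inner[ELSE] → T13
sku=W47: supplier='Initech' → outer ELSE → T12
sku=W52: supplier='Acme' → outer ELSE → T12
sku=W54: supplier='Initech' → outer ELSE → T12
sku=W55: supplier='Initech' → outer ELSE → T12
sku=W73: supplier='Soylent' → outer ELSE → T12
sku=W76: supplier='Initech' → outer ELSE → T12
sku=W80: supplier='Acme' → outer ELSE → T12
sku=W86: supplier='Initech' → outer ELSE → T12
sku=W88: supplier='Acme' → outer ELSE → T12
sku=W93: supplier='Soylent' → outer ELSE → T12
sku=W95: supplier='Initech' → outer ELSE → T12
sku=W99: supplier='Globex' → inner[price >= 239] → T8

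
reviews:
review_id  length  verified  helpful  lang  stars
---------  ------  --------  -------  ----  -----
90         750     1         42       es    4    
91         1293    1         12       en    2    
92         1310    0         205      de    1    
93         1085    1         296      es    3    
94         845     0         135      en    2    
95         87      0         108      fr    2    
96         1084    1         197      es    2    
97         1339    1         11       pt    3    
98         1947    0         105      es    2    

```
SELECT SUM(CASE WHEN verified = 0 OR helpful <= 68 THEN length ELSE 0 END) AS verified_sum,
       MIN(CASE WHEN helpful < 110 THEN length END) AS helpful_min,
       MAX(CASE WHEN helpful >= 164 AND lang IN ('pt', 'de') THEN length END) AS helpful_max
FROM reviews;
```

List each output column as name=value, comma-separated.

[verified_sum: verified = 0 OR helpful <= 68]
review_id=90: ✓ → 750
review_id=91: ✓ → 1293
review_id=92: ✓ → 1310
review_id=93: ✗
review_id=94: ✓ → 845
review_id=95: ✓ → 87
review_id=96: ✗
review_id=97: ✓ → 1339
review_id=98: ✓ → 1947
verified_sum = 750 + 1293 + 1310 + 845 + 87 + 1339 + 1947 = 7571
—
[helpful_min: helpful < 110]
review_id=90: ✓ → 750
review_id=91: ✓ → 1293
review_id=92: ✗
review_id=93: ✗
review_id=94: ✗
review_id=95: ✓ → 87
review_id=96: ✗
review_id=97: ✓ → 1339
review_id=98: ✓ → 1947
helpful_min = MIN(750, 1293, 87, 1339, 1947) = 87
—
[helpful_max: helpful >= 164 AND lang IN ('pt', 'de')]
review_id=90: ✗
review_id=91: ✗
review_id=92: ✓ → 1310
review_id=93: ✗
review_id=94: ✗
review_id=95: ✗
review_id=96: ✗
review_id=97: ✗
review_id=98: ✗
helpful_max = MAX(1310) = 1310

verified_sum=7571, helpful_min=87, helpful_max=1310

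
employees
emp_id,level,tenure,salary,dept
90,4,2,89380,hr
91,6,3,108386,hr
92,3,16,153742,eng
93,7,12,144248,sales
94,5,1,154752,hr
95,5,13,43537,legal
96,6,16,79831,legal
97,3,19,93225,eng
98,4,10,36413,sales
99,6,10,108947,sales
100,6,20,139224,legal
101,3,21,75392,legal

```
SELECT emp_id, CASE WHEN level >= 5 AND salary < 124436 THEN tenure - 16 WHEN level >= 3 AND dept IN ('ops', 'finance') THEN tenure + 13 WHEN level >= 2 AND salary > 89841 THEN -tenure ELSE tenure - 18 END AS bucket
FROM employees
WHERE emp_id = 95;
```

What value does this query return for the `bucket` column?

emp_id = 95: level=5, tenure=13, salary=43537, dept=legal.
level >= 5 AND salary < 124436 → true → -3

-3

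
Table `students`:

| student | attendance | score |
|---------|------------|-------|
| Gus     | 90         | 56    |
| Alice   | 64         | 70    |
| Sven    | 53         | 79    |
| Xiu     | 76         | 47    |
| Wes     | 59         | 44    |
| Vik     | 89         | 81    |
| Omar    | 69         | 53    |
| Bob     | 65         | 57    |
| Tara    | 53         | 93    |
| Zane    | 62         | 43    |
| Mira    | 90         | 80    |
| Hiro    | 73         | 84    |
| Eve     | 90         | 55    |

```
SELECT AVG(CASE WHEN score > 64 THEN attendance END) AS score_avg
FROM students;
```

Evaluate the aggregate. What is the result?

70.3333333333

student=Gus: ✗
student=Alice: ✓ → 64
student=Sven: ✓ → 53
student=Xiu: ✗
student=Wes: ✗
student=Vik: ✓ → 89
student=Omar: ✗
student=Bob: ✗
student=Tara: ✓ → 53
student=Zane: ✗
student=Mira: ✓ → 90
student=Hiro: ✓ → 73
student=Eve: ✗
score_avg = (64 + 53 + 89 + 53 + 90 + 73) / 6 = 70.3333333333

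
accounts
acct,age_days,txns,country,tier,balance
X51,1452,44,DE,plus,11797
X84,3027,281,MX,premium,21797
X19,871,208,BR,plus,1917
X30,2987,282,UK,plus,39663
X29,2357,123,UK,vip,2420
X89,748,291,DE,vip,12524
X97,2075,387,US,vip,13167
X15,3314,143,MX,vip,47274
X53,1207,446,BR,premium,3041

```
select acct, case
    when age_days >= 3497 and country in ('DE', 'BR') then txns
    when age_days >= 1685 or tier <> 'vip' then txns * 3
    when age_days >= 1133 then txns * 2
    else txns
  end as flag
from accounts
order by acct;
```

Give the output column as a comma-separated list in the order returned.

429, 624, 369, 846, 132, 1338, 843, 291, 1161

acct=X15: age_days >= 1685 or tier <> 'vip' → 429
acct=X19: age_days >= 1685 or tier <> 'vip' → 624
acct=X29: age_days >= 1685 or tier <> 'vip' → 369
acct=X30: age_days >= 1685 or tier <> 'vip' → 846
acct=X51: age_days >= 1685 or tier <> 'vip' → 132
acct=X53: age_days >= 1685 or tier <> 'vip' → 1338
acct=X84: age_days >= 1685 or tier <> 'vip' → 843
acct=X89: ELSE → 291
acct=X97: age_days >= 1685 or tier <> 'vip' → 1161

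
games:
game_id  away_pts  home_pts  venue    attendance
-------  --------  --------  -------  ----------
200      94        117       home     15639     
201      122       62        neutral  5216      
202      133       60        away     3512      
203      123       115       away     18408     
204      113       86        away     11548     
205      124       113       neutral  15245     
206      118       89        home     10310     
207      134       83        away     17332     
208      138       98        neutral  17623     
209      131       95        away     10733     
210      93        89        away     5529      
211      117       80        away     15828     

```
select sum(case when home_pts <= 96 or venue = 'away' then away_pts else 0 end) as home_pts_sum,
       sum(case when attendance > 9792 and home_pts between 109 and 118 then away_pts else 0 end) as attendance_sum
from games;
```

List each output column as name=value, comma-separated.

[home_pts_sum: home_pts <= 96 or venue = 'away']
game_id=200: ✗
game_id=201: ✓ → 122
game_id=202: ✓ → 133
game_id=203: ✓ → 123
game_id=204: ✓ → 113
game_id=205: ✗
game_id=206: ✓ → 118
game_id=207: ✓ → 134
game_id=208: ✗
game_id=209: ✓ → 131
game_id=210: ✓ → 93
game_id=211: ✓ → 117
home_pts_sum = 122 + 133 + 123 + 113 + 118 + 134 + 131 + 93 + 117 = 1084
—
[attendance_sum: attendance > 9792 and home_pts between 109 and 118]
game_id=200: ✓ → 94
game_id=201: ✗
game_id=202: ✗
game_id=203: ✓ → 123
game_id=204: ✗
game_id=205: ✓ → 124
game_id=206: ✗
game_id=207: ✗
game_id=208: ✗
game_id=209: ✗
game_id=210: ✗
game_id=211: ✗
attendance_sum = 94 + 123 + 124 = 341

home_pts_sum=1084, attendance_sum=341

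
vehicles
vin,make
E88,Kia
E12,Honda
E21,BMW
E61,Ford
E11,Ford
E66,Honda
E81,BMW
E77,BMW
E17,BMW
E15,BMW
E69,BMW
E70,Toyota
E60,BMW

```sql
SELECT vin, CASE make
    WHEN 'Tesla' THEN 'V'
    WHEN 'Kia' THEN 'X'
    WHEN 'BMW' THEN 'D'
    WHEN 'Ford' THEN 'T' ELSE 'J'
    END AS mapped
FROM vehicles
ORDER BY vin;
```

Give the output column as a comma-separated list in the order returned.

T, J, D, D, D, D, T, J, D, J, D, D, X

vin=E11: make='Ford' → T
vin=E12: ELSE → J
vin=E15: make='BMW' → D
vin=E17: make='BMW' → D
vin=E21: make='BMW' → D
vin=E60: make='BMW' → D
vin=E61: make='Ford' → T
vin=E66: ELSE → J
vin=E69: make='BMW' → D
vin=E70: ELSE → J
vin=E77: make='BMW' → D
vin=E81: make='BMW' → D
vin=E88: make='Kia' → X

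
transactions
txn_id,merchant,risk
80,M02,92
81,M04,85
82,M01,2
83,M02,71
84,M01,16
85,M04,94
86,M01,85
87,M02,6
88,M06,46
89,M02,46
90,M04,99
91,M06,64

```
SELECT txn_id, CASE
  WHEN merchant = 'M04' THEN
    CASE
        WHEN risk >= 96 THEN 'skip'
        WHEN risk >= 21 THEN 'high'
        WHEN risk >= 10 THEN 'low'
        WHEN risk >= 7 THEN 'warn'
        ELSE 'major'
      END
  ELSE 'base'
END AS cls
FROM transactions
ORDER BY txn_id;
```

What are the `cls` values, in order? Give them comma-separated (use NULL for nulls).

txn_id=80: merchant='M02' → outer ELSE → base
txn_id=81: merchant='M04' → inner[risk >= 21] → high
txn_id=82: merchant='M01' → outer ELSE → base
txn_id=83: merchant='M02' → outer ELSE → base
txn_id=84: merchant='M01' → outer ELSE → base
txn_id=85: merchant='M04' → inner[risk >= 21] → high
txn_id=86: merchant='M01' → outer ELSE → base
txn_id=87: merchant='M02' → outer ELSE → base
txn_id=88: merchant='M06' → outer ELSE → base
txn_id=89: merchant='M02' → outer ELSE → base
txn_id=90: merchant='M04' → inner[risk >= 96] → skip
txn_id=91: merchant='M06' → outer ELSE → base

base, high, base, base, base, high, base, base, base, base, skip, base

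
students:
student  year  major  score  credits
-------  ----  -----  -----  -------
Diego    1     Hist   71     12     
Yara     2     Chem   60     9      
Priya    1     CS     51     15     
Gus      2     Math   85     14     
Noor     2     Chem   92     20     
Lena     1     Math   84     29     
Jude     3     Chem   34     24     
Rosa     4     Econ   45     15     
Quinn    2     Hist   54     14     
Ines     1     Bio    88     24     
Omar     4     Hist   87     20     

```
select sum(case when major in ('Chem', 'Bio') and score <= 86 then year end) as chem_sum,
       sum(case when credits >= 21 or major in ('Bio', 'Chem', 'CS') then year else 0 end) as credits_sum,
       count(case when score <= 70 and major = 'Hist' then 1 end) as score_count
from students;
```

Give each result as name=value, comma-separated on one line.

[chem_sum: major in ('Chem', 'Bio') and score <= 86]
student=Diego: ✗
student=Yara: ✓ → 2
student=Priya: ✗
student=Gus: ✗
student=Noor: ✗
student=Lena: ✗
student=Jude: ✓ → 3
student=Rosa: ✗
student=Quinn: ✗
student=Ines: ✗
student=Omar: ✗
chem_sum = 2 + 3 = 5
—
[credits_sum: credits >= 21 or major in ('Bio', 'Chem', 'CS')]
student=Diego: ✗
student=Yara: ✓ → 2
student=Priya: ✓ → 1
student=Gus: ✗
student=Noor: ✓ → 2
student=Lena: ✓ → 1
student=Jude: ✓ → 3
student=Rosa: ✗
student=Quinn: ✗
student=Ines: ✓ → 1
student=Omar: ✗
credits_sum = 2 + 1 + 2 + 1 + 3 + 1 = 10
—
[score_count: score <= 70 and major = 'Hist']
student=Diego: ✗
student=Yara: ✗
student=Priya: ✗
student=Gus: ✗
student=Noor: ✗
student=Lena: ✗
student=Jude: ✗
student=Rosa: ✗
student=Quinn: ✓ → 1
student=Ines: ✗
student=Omar: ✗
score_count = COUNT(1) = 1

chem_sum=5, credits_sum=10, score_count=1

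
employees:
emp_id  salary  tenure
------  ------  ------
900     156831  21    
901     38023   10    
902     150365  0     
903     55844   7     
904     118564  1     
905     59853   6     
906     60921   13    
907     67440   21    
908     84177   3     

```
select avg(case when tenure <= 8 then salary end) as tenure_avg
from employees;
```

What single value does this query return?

93760.6

emp_id=900: ✗
emp_id=901: ✗
emp_id=902: ✓ → 150365
emp_id=903: ✓ → 55844
emp_id=904: ✓ → 118564
emp_id=905: ✓ → 59853
emp_id=906: ✗
emp_id=907: ✗
emp_id=908: ✓ → 84177
tenure_avg = (150365 + 55844 + 118564 + 59853 + 84177) / 5 = 93760.6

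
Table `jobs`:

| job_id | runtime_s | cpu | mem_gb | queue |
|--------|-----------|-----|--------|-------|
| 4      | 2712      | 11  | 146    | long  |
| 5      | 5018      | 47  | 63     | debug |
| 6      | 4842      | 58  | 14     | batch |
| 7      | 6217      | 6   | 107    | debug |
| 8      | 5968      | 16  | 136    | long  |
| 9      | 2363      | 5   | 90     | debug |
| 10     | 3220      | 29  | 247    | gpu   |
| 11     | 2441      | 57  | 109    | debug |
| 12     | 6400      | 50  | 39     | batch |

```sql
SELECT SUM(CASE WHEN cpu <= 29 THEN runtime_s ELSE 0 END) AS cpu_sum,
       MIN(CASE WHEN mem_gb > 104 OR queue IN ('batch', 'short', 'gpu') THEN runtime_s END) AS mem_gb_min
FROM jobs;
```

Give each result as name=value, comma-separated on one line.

[cpu_sum: cpu <= 29]
job_id=4: ✓ → 2712
job_id=5: ✗
job_id=6: ✗
job_id=7: ✓ → 6217
job_id=8: ✓ → 5968
job_id=9: ✓ → 2363
job_id=10: ✓ → 3220
job_id=11: ✗
job_id=12: ✗
cpu_sum = 2712 + 6217 + 5968 + 2363 + 3220 = 20480
—
[mem_gb_min: mem_gb > 104 OR queue IN ('batch', 'short', 'gpu')]
job_id=4: ✓ → 2712
job_id=5: ✗
job_id=6: ✓ → 4842
job_id=7: ✓ → 6217
job_id=8: ✓ → 5968
job_id=9: ✗
job_id=10: ✓ → 3220
job_id=11: ✓ → 2441
job_id=12: ✓ → 6400
mem_gb_min = MIN(2712, 4842, 6217, 5968, 3220, 2441, 6400) = 2441

cpu_sum=20480, mem_gb_min=2441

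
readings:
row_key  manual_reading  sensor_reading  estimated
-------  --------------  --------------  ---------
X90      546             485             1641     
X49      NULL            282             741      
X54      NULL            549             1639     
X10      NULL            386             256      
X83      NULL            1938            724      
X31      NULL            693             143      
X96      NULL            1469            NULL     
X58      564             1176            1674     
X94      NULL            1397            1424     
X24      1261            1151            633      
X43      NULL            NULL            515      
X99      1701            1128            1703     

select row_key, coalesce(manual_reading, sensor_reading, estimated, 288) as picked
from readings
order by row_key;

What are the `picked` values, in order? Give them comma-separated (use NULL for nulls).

386, 1261, 693, 515, 282, 549, 564, 1938, 546, 1397, 1469, 1701

row_key=X10: manual_reading=NULL, sensor_reading=386 → 386
row_key=X24: manual_reading=1261 → 1261
row_key=X31: manual_reading=NULL, sensor_reading=693 → 693
row_key=X43: manual_reading=NULL, sensor_reading=NULL, estimated=515 → 515
row_key=X49: manual_reading=NULL, sensor_reading=282 → 282
row_key=X54: manual_reading=NULL, sensor_reading=549 → 549
row_key=X58: manual_reading=564 → 564
row_key=X83: manual_reading=NULL, sensor_reading=1938 → 1938
row_key=X90: manual_reading=546 → 546
row_key=X94: manual_reading=NULL, sensor_reading=1397 → 1397
row_key=X96: manual_reading=NULL, sensor_reading=1469 → 1469
row_key=X99: manual_reading=1701 → 1701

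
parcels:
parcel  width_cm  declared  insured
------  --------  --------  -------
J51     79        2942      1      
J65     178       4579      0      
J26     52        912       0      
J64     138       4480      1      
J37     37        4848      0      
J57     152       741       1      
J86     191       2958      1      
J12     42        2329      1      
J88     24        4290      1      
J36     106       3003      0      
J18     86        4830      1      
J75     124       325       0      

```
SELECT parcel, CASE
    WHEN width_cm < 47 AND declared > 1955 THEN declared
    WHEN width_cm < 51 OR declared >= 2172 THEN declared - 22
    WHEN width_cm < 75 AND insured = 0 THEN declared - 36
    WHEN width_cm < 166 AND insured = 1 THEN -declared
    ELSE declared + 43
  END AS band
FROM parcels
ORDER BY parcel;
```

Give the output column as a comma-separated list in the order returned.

parcel=J12: width_cm < 47 AND declared > 1955 → 2329
parcel=J18: width_cm < 51 OR declared >= 2172 → 4808
parcel=J26: width_cm < 75 AND insured = 0 → 876
parcel=J36: width_cm < 51 OR declared >= 2172 → 2981
parcel=J37: width_cm < 47 AND declared > 1955 → 4848
parcel=J51: width_cm < 51 OR declared >= 2172 → 2920
parcel=J57: width_cm < 166 AND insured = 1 → -741
parcel=J64: width_cm < 51 OR declared >= 2172 → 4458
parcel=J65: width_cm < 51 OR declared >= 2172 → 4557
parcel=J75: ELSE → 368
parcel=J86: width_cm < 51 OR declared >= 2172 → 2936
parcel=J88: width_cm < 47 AND declared > 1955 → 4290

2329, 4808, 876, 2981, 4848, 2920, -741, 4458, 4557, 368, 2936, 4290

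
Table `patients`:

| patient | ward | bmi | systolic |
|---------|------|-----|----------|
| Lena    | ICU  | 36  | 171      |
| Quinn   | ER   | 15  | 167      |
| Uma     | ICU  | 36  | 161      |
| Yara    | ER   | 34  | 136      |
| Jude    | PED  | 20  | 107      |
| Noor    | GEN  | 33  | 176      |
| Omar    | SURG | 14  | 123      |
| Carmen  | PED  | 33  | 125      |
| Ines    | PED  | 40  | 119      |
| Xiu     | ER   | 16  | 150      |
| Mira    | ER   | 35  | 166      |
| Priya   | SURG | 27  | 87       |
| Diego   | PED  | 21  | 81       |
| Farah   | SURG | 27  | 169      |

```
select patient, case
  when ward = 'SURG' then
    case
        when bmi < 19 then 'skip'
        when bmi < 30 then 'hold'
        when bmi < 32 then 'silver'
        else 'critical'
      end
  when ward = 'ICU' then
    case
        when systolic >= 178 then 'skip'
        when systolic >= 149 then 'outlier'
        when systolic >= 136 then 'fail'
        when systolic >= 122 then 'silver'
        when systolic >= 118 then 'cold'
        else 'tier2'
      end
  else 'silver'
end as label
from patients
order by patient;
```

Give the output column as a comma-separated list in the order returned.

patient=Carmen: ward='PED' → outer ELSE → silver
patient=Diego: ward='PED' → outer ELSE → silver
patient=Farah: ward='SURG' → inner[bmi < 30] → hold
patient=Ines: ward='PED' → outer ELSE → silver
patient=Jude: ward='PED' → outer ELSE → silver
patient=Lena: ward='ICU' → inner[systolic >= 149] → outlier
patient=Mira: ward='ER' → outer ELSE → silver
patient=Noor: ward='GEN' → outer ELSE → silver
patient=Omar: ward='SURG' → inner[bmi < 19] → skip
patient=Priya: ward='SURG' → inner[bmi < 30] → hold
patient=Quinn: ward='ER' → outer ELSE → silver
patient=Uma: ward='ICU' → inner[systolic >= 149] → outlier
patient=Xiu: ward='ER' → outer ELSE → silver
patient=Yara: ward='ER' → outer ELSE → silver

silver, silver, hold, silver, silver, outlier, silver, silver, skip, hold, silver, outlier, silver, silver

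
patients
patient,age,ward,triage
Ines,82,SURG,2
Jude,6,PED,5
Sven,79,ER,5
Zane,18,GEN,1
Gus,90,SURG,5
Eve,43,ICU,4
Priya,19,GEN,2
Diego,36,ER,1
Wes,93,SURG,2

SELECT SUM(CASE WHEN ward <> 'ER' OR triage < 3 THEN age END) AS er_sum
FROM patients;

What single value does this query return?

patient=Ines: ✓ → 82
patient=Jude: ✓ → 6
patient=Sven: ✗
patient=Zane: ✓ → 18
patient=Gus: ✓ → 90
patient=Eve: ✓ → 43
patient=Priya: ✓ → 19
patient=Diego: ✓ → 36
patient=Wes: ✓ → 93
er_sum = 82 + 6 + 18 + 90 + 43 + 19 + 36 + 93 = 387

387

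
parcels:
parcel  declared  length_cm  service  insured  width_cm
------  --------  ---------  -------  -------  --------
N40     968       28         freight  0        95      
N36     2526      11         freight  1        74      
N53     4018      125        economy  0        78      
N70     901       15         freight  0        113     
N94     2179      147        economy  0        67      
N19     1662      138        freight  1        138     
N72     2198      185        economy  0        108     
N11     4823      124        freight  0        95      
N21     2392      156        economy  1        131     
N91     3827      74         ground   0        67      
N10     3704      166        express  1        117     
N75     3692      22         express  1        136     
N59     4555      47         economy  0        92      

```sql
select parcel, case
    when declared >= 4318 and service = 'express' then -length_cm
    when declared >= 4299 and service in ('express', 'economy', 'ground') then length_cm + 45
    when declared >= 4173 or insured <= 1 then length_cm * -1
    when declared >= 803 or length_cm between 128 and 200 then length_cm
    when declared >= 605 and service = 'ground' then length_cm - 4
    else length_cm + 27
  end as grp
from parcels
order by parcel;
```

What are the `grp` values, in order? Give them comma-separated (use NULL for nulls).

parcel=N10: declared >= 4173 or insured <= 1 → -166
parcel=N11: declared >= 4173 or insured <= 1 → -124
parcel=N19: declared >= 4173 or insured <= 1 → -138
parcel=N21: declared >= 4173 or insured <= 1 → -156
parcel=N36: declared >= 4173 or insured <= 1 → -11
parcel=N40: declared >= 4173 or insured <= 1 → -28
parcel=N53: declared >= 4173 or insured <= 1 → -125
parcel=N59: declared >= 4299 and service in ('express', 'economy', 'ground') → 92
parcel=N70: declared >= 4173 or insured <= 1 → -15
parcel=N72: declared >= 4173 or insured <= 1 → -185
parcel=N75: declared >= 4173 or insured <= 1 → -22
parcel=N91: declared >= 4173 or insured <= 1 → -74
parcel=N94: declared >= 4173 or insured <= 1 → -147

-166, -124, -138, -156, -11, -28, -125, 92, -15, -185, -22, -74, -147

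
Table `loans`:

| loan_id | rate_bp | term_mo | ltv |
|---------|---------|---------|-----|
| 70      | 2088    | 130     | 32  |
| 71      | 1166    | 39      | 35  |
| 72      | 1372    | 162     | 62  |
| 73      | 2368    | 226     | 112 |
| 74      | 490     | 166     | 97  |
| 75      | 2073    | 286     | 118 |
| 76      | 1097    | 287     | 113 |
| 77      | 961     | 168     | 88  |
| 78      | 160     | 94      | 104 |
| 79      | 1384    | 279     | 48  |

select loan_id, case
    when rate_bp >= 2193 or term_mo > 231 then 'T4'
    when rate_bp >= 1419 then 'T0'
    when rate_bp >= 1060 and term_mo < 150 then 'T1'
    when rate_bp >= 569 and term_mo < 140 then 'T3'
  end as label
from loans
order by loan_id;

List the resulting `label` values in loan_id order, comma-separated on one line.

loan_id=70: rate_bp >= 1419 → T0
loan_id=71: rate_bp >= 1060 and term_mo < 150 → T1
loan_id=72: (no match → NULL) → NULL
loan_id=73: rate_bp >= 2193 or term_mo > 231 → T4
loan_id=74: (no match → NULL) → NULL
loan_id=75: rate_bp >= 2193 or term_mo > 231 → T4
loan_id=76: rate_bp >= 2193 or term_mo > 231 → T4
loan_id=77: (no match → NULL) → NULL
loan_id=78: (no match → NULL) → NULL
loan_id=79: rate_bp >= 2193 or term_mo > 231 → T4

T0, T1, NULL, T4, NULL, T4, T4, NULL, NULL, T4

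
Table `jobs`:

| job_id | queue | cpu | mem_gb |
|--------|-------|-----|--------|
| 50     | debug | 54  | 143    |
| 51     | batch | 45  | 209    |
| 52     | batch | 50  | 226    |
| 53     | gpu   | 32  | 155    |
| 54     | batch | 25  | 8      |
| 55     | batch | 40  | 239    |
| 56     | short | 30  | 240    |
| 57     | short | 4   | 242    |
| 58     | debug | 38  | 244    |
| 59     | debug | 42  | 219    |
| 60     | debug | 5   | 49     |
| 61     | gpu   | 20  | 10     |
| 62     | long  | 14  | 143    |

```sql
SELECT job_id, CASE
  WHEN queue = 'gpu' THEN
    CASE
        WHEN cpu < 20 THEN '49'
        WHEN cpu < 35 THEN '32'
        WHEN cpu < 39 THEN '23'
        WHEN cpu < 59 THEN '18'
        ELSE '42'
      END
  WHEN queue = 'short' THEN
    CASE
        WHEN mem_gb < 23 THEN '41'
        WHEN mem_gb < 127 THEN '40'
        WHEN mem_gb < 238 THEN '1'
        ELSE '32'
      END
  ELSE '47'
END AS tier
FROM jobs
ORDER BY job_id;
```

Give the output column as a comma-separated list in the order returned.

job_id=50: queue='debug' → outer ELSE → 47
job_id=51: queue='batch' → outer ELSE → 47
job_id=52: queue='batch' → outer ELSE → 47
job_id=53: queue='gpu' → inner[cpu < 35] → 32
job_id=54: queue='batch' → outer ELSE → 47
job_id=55: queue='batch' → outer ELSE → 47
job_id=56: queue='short' → inner[ELSE] → 32
job_id=57: queue='short' → inner[ELSE] → 32
job_id=58: queue='debug' → outer ELSE → 47
job_id=59: queue='debug' → outer ELSE → 47
job_id=60: queue='debug' → outer ELSE → 47
job_id=61: queue='gpu' → inner[cpu < 35] → 32
job_id=62: queue='long' → outer ELSE → 47

47, 47, 47, 32, 47, 47, 32, 32, 47, 47, 47, 32, 47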